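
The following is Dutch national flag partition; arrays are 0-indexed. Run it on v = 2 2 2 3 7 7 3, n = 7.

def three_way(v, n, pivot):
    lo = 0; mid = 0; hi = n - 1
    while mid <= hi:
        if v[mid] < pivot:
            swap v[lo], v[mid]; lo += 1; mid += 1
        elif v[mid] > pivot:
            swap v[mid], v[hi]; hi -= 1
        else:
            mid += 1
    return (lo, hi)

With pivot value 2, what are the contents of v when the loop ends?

2 2 2 7 7 3 3

lo=0 mid=0 hi=6
2=2: mid=1
2=2: mid=2
2=2: mid=3
3>2: swap(3,6), hi=5 ⇒ 2 2 2 3 7 7 3
3>2: swap(3,5), hi=4 ⇒ 2 2 2 7 7 3 3
7>2: swap(3,4), hi=3 ⇒ 2 2 2 7 7 3 3
7>2: swap(3,3), hi=2 ⇒ 2 2 2 7 7 3 3
done. lo=0 hi=2; v=2 2 2 7 7 3 3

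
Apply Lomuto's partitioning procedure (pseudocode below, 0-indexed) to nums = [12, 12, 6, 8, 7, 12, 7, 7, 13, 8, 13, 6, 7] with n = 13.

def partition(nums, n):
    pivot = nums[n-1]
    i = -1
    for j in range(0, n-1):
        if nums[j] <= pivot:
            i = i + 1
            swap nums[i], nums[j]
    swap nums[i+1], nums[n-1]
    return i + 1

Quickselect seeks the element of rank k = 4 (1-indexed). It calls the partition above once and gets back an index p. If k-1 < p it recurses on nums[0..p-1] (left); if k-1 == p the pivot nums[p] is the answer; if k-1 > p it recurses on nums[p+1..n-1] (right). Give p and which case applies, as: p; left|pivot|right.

pivot = nums[12] = 7; i = -1
j=0: nums[0]=12 > 7 → no swap
j=1: nums[1]=12 > 7 → no swap
j=2: nums[2]=6 ≤ 7 → i=0, swap nums[0],nums[2] → [6, 12, 12, 8, 7, 12, 7, 7, 13, 8, 13, 6, 7]
j=3: nums[3]=8 > 7 → no swap
j=4: nums[4]=7 ≤ 7 → i=1, swap nums[1],nums[4] → [6, 7, 12, 8, 12, 12, 7, 7, 13, 8, 13, 6, 7]
j=5: nums[5]=12 > 7 → no swap
j=6: nums[6]=7 ≤ 7 → i=2, swap nums[2],nums[6] → [6, 7, 7, 8, 12, 12, 12, 7, 13, 8, 13, 6, 7]
j=7: nums[7]=7 ≤ 7 → i=3, swap nums[3],nums[7] → [6, 7, 7, 7, 12, 12, 12, 8, 13, 8, 13, 6, 7]
j=8: nums[8]=13 > 7 → no swap
j=9: nums[9]=8 > 7 → no swap
j=10: nums[10]=13 > 7 → no swap
j=11: nums[11]=6 ≤ 7 → i=4, swap nums[4],nums[11] → [6, 7, 7, 7, 6, 12, 12, 8, 13, 8, 13, 12, 7]
final swap nums[5],nums[12] → [6, 7, 7, 7, 6, 7, 12, 8, 13, 8, 13, 12, 12]; return 5
p = 5; k-1 = 3 < 5 ⇒ left

5; left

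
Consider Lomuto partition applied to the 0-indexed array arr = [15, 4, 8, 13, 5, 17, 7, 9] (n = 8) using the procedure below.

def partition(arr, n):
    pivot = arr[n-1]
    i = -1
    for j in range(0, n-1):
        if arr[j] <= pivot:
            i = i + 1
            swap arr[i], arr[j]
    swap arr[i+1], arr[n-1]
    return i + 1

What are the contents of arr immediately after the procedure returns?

[4, 8, 5, 7, 9, 17, 13, 15]

pivot = arr[7] = 9; i = -1
j=0: arr[0]=15 > 9 → no swap
j=1: arr[1]=4 ≤ 9 → i=0, swap arr[0],arr[1] → [4, 15, 8, 13, 5, 17, 7, 9]
j=2: arr[2]=8 ≤ 9 → i=1, swap arr[1],arr[2] → [4, 8, 15, 13, 5, 17, 7, 9]
j=3: arr[3]=13 > 9 → no swap
j=4: arr[4]=5 ≤ 9 → i=2, swap arr[2],arr[4] → [4, 8, 5, 13, 15, 17, 7, 9]
j=5: arr[5]=17 > 9 → no swap
j=6: arr[6]=7 ≤ 9 → i=3, swap arr[3],arr[6] → [4, 8, 5, 7, 15, 17, 13, 9]
final swap arr[4],arr[7] → [4, 8, 5, 7, 9, 17, 13, 15]; return 4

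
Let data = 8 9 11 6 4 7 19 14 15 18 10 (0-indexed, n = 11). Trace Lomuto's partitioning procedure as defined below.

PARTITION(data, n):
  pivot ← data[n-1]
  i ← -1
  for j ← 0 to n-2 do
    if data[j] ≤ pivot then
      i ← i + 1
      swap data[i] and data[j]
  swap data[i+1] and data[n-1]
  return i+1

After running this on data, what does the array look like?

8 9 6 4 7 10 19 14 15 18 11

pivot = data[10] = 10; i = -1
j=0: data[0]=8 ≤ 10 → i=0, swap data[0],data[0] (no change) → 8 9 11 6 4 7 19 14 15 18 10
j=1: data[1]=9 ≤ 10 → i=1, swap data[1],data[1] (no change) → 8 9 11 6 4 7 19 14 15 18 10
j=2: data[2]=11 > 10 → no swap
j=3: data[3]=6 ≤ 10 → i=2, swap data[2],data[3] → 8 9 6 11 4 7 19 14 15 18 10
j=4: data[4]=4 ≤ 10 → i=3, swap data[3],data[4] → 8 9 6 4 11 7 19 14 15 18 10
j=5: data[5]=7 ≤ 10 → i=4, swap data[4],data[5] → 8 9 6 4 7 11 19 14 15 18 10
j=6: data[6]=19 > 10 → no swap
j=7: data[7]=14 > 10 → no swap
j=8: data[8]=15 > 10 → no swap
j=9: data[9]=18 > 10 → no swap
final swap data[5],data[10] → 8 9 6 4 7 10 19 14 15 18 11; return 5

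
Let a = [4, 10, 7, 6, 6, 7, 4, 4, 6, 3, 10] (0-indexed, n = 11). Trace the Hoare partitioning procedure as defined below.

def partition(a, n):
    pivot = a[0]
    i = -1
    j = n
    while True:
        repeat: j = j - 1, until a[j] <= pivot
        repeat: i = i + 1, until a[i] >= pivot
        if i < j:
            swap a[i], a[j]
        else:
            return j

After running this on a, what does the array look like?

[3, 4, 4, 6, 6, 7, 7, 10, 6, 4, 10]

pivot = a[0] = 4; i = -1, j = 11
j→9 (a[9]=3≤4), i→0 (a[0]=4≥4); i<j, swap → [3, 10, 7, 6, 6, 7, 4, 4, 6, 4, 10]
j→7 (a[7]=4≤4), i→1 (a[1]=10≥4); i<j, swap → [3, 4, 7, 6, 6, 7, 4, 10, 6, 4, 10]
j→6 (a[6]=4≤4), i→2 (a[2]=7≥4); i<j, swap → [3, 4, 4, 6, 6, 7, 7, 10, 6, 4, 10]
j→2, i→3; i≥j, return j=2. a = [3, 4, 4, 6, 6, 7, 7, 10, 6, 4, 10]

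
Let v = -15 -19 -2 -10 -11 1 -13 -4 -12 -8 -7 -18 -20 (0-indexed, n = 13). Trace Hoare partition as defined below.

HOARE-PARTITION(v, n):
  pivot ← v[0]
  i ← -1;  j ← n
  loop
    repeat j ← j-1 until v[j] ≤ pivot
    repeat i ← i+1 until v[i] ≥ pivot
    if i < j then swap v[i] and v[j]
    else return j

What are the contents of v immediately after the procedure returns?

pivot = v[0] = -15; i = -1, j = 13
j→12 (v[12]=-20≤-15), i→0 (v[0]=-15≥-15); i<j, swap → -20 -19 -2 -10 -11 1 -13 -4 -12 -8 -7 -18 -15
j→11 (v[11]=-18≤-15), i→2 (v[2]=-2≥-15); i<j, swap → -20 -19 -18 -10 -11 1 -13 -4 -12 -8 -7 -2 -15
j→2, i→3; i≥j, return j=2. v = -20 -19 -18 -10 -11 1 -13 -4 -12 -8 -7 -2 -15

-20 -19 -18 -10 -11 1 -13 -4 -12 -8 -7 -2 -15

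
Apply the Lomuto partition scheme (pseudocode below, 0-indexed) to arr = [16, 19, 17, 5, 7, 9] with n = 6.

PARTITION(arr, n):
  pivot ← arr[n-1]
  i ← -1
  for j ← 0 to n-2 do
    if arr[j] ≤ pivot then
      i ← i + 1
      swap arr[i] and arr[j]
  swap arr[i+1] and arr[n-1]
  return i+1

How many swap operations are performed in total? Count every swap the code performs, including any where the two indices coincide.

3

pivot = arr[5] = 9; i = -1
j=0: arr[0]=16 > 9 → no swap
j=1: arr[1]=19 > 9 → no swap
j=2: arr[2]=17 > 9 → no swap
j=3: arr[3]=5 ≤ 9 → i=0, swap arr[0],arr[3] → [5, 19, 17, 16, 7, 9]
j=4: arr[4]=7 ≤ 9 → i=1, swap arr[1],arr[4] → [5, 7, 17, 16, 19, 9]
final swap arr[2],arr[5] → [5, 7, 9, 16, 19, 17]; return 2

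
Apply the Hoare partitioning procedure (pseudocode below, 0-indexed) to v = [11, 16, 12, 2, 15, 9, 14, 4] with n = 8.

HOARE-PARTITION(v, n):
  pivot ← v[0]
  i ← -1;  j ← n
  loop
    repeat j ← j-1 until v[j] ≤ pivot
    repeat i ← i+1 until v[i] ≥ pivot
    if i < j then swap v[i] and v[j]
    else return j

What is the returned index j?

2

pivot = v[0] = 11; i = -1, j = 8
j→7 (v[7]=4≤11), i→0 (v[0]=11≥11); i<j, swap → [4, 16, 12, 2, 15, 9, 14, 11]
j→5 (v[5]=9≤11), i→1 (v[1]=16≥11); i<j, swap → [4, 9, 12, 2, 15, 16, 14, 11]
j→3 (v[3]=2≤11), i→2 (v[2]=12≥11); i<j, swap → [4, 9, 2, 12, 15, 16, 14, 11]
j→2, i→3; i≥j, return j=2. v = [4, 9, 2, 12, 15, 16, 14, 11]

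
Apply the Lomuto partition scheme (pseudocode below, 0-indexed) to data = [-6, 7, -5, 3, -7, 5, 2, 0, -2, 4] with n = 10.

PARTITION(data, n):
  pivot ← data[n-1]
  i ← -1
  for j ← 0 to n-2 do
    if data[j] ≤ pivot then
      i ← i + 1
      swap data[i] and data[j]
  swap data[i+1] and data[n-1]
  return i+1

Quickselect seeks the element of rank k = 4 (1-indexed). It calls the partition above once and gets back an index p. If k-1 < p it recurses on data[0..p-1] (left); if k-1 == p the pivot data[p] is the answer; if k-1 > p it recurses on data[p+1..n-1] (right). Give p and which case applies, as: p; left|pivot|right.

pivot=4, i=-1
j=0: -6≤4, i=0, swap(0,0) ⇒ [-6, 7, -5, 3, -7, 5, 2, 0, -2, 4]
j=1: 7>4, skip
j=2: -5≤4, i=1, swap(1,2) ⇒ [-6, -5, 7, 3, -7, 5, 2, 0, -2, 4]
j=3: 3≤4, i=2, swap(2,3) ⇒ [-6, -5, 3, 7, -7, 5, 2, 0, -2, 4]
j=4: -7≤4, i=3, swap(3,4) ⇒ [-6, -5, 3, -7, 7, 5, 2, 0, -2, 4]
j=5: 5>4, skip
j=6: 2≤4, i=4, swap(4,6) ⇒ [-6, -5, 3, -7, 2, 5, 7, 0, -2, 4]
j=7: 0≤4, i=5, swap(5,7) ⇒ [-6, -5, 3, -7, 2, 0, 7, 5, -2, 4]
j=8: -2≤4, i=6, swap(6,8) ⇒ [-6, -5, 3, -7, 2, 0, -2, 5, 7, 4]
swap(7,9) ⇒ [-6, -5, 3, -7, 2, 0, -2, 4, 7, 5]; return 7
p = 7; k-1 = 3 < 7 ⇒ left

7; left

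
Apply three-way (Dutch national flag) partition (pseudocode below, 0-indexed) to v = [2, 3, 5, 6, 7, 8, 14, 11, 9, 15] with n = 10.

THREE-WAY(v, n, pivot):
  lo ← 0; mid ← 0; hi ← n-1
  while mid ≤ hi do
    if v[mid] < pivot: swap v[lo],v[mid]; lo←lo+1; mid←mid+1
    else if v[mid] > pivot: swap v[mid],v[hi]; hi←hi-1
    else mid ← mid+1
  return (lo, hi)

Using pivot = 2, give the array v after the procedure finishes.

[2, 5, 6, 7, 8, 14, 11, 9, 15, 3]

lo=0 mid=0 hi=9
2=2: mid=1
3>2: swap(1,9), hi=8 ⇒ [2, 15, 5, 6, 7, 8, 14, 11, 9, 3]
15>2: swap(1,8), hi=7 ⇒ [2, 9, 5, 6, 7, 8, 14, 11, 15, 3]
9>2: swap(1,7), hi=6 ⇒ [2, 11, 5, 6, 7, 8, 14, 9, 15, 3]
11>2: swap(1,6), hi=5 ⇒ [2, 14, 5, 6, 7, 8, 11, 9, 15, 3]
14>2: swap(1,5), hi=4 ⇒ [2, 8, 5, 6, 7, 14, 11, 9, 15, 3]
8>2: swap(1,4), hi=3 ⇒ [2, 7, 5, 6, 8, 14, 11, 9, 15, 3]
7>2: swap(1,3), hi=2 ⇒ [2, 6, 5, 7, 8, 14, 11, 9, 15, 3]
6>2: swap(1,2), hi=1 ⇒ [2, 5, 6, 7, 8, 14, 11, 9, 15, 3]
5>2: swap(1,1), hi=0 ⇒ [2, 5, 6, 7, 8, 14, 11, 9, 15, 3]
done. lo=0 hi=0; v=[2, 5, 6, 7, 8, 14, 11, 9, 15, 3]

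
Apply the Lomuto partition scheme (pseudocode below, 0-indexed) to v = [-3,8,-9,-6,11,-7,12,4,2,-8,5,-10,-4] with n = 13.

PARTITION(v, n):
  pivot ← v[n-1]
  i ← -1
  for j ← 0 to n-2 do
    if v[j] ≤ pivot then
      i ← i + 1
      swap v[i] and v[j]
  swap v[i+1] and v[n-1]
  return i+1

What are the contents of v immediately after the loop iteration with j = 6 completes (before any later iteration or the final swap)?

pivot = v[12] = -4; i = -1
j=0: v[0]=-3 > -4 → no swap
j=1: v[1]=8 > -4 → no swap
j=2: v[2]=-9 ≤ -4 → i=0, swap v[0],v[2] → [-9,8,-3,-6,11,-7,12,4,2,-8,5,-10,-4]
j=3: v[3]=-6 ≤ -4 → i=1, swap v[1],v[3] → [-9,-6,-3,8,11,-7,12,4,2,-8,5,-10,-4]
j=4: v[4]=11 > -4 → no swap
j=5: v[5]=-7 ≤ -4 → i=2, swap v[2],v[5] → [-9,-6,-7,8,11,-3,12,4,2,-8,5,-10,-4]
j=6: v[6]=12 > -4 → no swap
(after j=6) v = [-9,-6,-7,8,11,-3,12,4,2,-8,5,-10,-4]

[-9,-6,-7,8,11,-3,12,4,2,-8,5,-10,-4]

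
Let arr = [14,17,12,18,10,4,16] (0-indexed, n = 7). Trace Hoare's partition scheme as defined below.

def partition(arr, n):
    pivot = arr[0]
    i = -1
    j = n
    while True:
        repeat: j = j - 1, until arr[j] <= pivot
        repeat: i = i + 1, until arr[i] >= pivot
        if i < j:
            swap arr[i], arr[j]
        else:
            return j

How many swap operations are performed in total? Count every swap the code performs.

2

pivot=14
j stops at 5 (4), i stops at 0 (14); swap ⇒ [4,17,12,18,10,14,16]
j stops at 4 (10), i stops at 1 (17); swap ⇒ [4,10,12,18,17,14,16]
j stops at 2, i stops at 3; i≥j ⇒ return 2. arr=[4,10,12,18,17,14,16]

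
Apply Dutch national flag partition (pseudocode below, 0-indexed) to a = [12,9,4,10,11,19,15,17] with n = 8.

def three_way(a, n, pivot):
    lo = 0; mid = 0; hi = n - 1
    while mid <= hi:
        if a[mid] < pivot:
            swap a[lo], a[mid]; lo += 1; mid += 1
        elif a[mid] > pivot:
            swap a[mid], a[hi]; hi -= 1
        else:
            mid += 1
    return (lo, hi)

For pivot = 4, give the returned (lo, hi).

pivot = 4; lo=0, mid=0, hi=7
a[mid]=12>4: swap a[0],a[7]; hi=6 → [17,9,4,10,11,19,15,12]
a[mid]=17>4: swap a[0],a[6]; hi=5 → [15,9,4,10,11,19,17,12]
a[mid]=15>4: swap a[0],a[5]; hi=4 → [19,9,4,10,11,15,17,12]
a[mid]=19>4: swap a[0],a[4]; hi=3 → [11,9,4,10,19,15,17,12]
a[mid]=11>4: swap a[0],a[3]; hi=2 → [10,9,4,11,19,15,17,12]
a[mid]=10>4: swap a[0],a[2]; hi=1 → [4,9,10,11,19,15,17,12]
a[mid]=4=4: mid=1
a[mid]=9>4: swap a[1],a[1]; hi=0 → [4,9,10,11,19,15,17,12]
end: lo=0, hi=0; a = [4,9,10,11,19,15,17,12]

(0, 0)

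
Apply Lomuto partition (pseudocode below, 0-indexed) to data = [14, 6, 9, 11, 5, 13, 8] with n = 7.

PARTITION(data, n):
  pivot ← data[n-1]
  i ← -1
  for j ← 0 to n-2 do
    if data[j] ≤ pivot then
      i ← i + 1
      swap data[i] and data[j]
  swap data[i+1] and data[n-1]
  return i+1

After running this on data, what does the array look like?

[6, 5, 8, 11, 14, 13, 9]

pivot=8, i=-1
j=0: 14>8, skip
j=1: 6≤8, i=0, swap(0,1) ⇒ [6, 14, 9, 11, 5, 13, 8]
j=2: 9>8, skip
j=3: 11>8, skip
j=4: 5≤8, i=1, swap(1,4) ⇒ [6, 5, 9, 11, 14, 13, 8]
j=5: 13>8, skip
swap(2,6) ⇒ [6, 5, 8, 11, 14, 13, 9]; return 2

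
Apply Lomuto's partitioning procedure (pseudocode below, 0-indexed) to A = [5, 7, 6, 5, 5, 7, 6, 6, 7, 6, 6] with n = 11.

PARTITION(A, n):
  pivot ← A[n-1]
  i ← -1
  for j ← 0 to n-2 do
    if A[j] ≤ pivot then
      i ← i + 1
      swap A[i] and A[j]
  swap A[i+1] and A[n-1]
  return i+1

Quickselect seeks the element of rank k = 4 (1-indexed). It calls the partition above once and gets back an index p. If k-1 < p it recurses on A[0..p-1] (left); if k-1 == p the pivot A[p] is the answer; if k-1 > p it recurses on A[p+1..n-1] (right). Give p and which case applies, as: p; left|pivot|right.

pivot=6, i=-1
j=0: 5≤6, i=0, swap(0,0) ⇒ [5, 7, 6, 5, 5, 7, 6, 6, 7, 6, 6]
j=1: 7>6, skip
j=2: 6≤6, i=1, swap(1,2) ⇒ [5, 6, 7, 5, 5, 7, 6, 6, 7, 6, 6]
j=3: 5≤6, i=2, swap(2,3) ⇒ [5, 6, 5, 7, 5, 7, 6, 6, 7, 6, 6]
j=4: 5≤6, i=3, swap(3,4) ⇒ [5, 6, 5, 5, 7, 7, 6, 6, 7, 6, 6]
j=5: 7>6, skip
j=6: 6≤6, i=4, swap(4,6) ⇒ [5, 6, 5, 5, 6, 7, 7, 6, 7, 6, 6]
j=7: 6≤6, i=5, swap(5,7) ⇒ [5, 6, 5, 5, 6, 6, 7, 7, 7, 6, 6]
j=8: 7>6, skip
j=9: 6≤6, i=6, swap(6,9) ⇒ [5, 6, 5, 5, 6, 6, 6, 7, 7, 7, 6]
swap(7,10) ⇒ [5, 6, 5, 5, 6, 6, 6, 6, 7, 7, 7]; return 7
p = 7; k-1 = 3 < 7 ⇒ left

7; left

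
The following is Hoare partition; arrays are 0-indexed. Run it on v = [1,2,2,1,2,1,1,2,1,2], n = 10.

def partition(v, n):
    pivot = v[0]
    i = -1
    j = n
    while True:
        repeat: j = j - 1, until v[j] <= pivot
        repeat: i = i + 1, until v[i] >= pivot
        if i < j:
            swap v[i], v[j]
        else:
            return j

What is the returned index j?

3

pivot = v[0] = 1; i = -1, j = 10
j→8 (v[8]=1≤1), i→0 (v[0]=1≥1); i<j, swap → [1,2,2,1,2,1,1,2,1,2]
j→6 (v[6]=1≤1), i→1 (v[1]=2≥1); i<j, swap → [1,1,2,1,2,1,2,2,1,2]
j→5 (v[5]=1≤1), i→2 (v[2]=2≥1); i<j, swap → [1,1,1,1,2,2,2,2,1,2]
j→3, i→3; i≥j, return j=3. v = [1,1,1,1,2,2,2,2,1,2]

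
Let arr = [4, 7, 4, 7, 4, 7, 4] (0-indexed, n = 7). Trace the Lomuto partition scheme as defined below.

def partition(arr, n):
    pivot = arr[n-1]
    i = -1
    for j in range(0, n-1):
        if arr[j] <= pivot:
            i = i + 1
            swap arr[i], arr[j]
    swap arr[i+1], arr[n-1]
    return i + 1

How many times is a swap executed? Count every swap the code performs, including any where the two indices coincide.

4

pivot=4, i=-1
j=0: 4≤4, i=0, swap(0,0) ⇒ [4, 7, 4, 7, 4, 7, 4]
j=1: 7>4, skip
j=2: 4≤4, i=1, swap(1,2) ⇒ [4, 4, 7, 7, 4, 7, 4]
j=3: 7>4, skip
j=4: 4≤4, i=2, swap(2,4) ⇒ [4, 4, 4, 7, 7, 7, 4]
j=5: 7>4, skip
swap(3,6) ⇒ [4, 4, 4, 4, 7, 7, 7]; return 3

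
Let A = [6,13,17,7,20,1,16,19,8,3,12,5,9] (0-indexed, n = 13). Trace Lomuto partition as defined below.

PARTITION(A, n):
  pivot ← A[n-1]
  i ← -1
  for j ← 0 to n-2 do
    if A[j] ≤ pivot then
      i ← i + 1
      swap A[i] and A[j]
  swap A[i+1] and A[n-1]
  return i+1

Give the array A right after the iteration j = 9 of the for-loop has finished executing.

[6,7,1,8,3,17,16,19,13,20,12,5,9]

pivot = A[12] = 9; i = -1
j=0: A[0]=6 ≤ 9 → i=0, swap A[0],A[0] (no change) → [6,13,17,7,20,1,16,19,8,3,12,5,9]
j=1: A[1]=13 > 9 → no swap
j=2: A[2]=17 > 9 → no swap
j=3: A[3]=7 ≤ 9 → i=1, swap A[1],A[3] → [6,7,17,13,20,1,16,19,8,3,12,5,9]
j=4: A[4]=20 > 9 → no swap
j=5: A[5]=1 ≤ 9 → i=2, swap A[2],A[5] → [6,7,1,13,20,17,16,19,8,3,12,5,9]
j=6: A[6]=16 > 9 → no swap
j=7: A[7]=19 > 9 → no swap
j=8: A[8]=8 ≤ 9 → i=3, swap A[3],A[8] → [6,7,1,8,20,17,16,19,13,3,12,5,9]
j=9: A[9]=3 ≤ 9 → i=4, swap A[4],A[9] → [6,7,1,8,3,17,16,19,13,20,12,5,9]
(after j=9) A = [6,7,1,8,3,17,16,19,13,20,12,5,9]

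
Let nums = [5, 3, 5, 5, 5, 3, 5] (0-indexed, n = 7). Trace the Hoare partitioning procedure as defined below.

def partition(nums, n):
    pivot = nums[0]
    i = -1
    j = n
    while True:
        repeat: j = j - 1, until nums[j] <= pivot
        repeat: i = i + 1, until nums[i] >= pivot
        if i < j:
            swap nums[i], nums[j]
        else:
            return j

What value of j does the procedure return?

3

pivot = nums[0] = 5; i = -1, j = 7
j→6 (nums[6]=5≤5), i→0 (nums[0]=5≥5); i<j, swap → [5, 3, 5, 5, 5, 3, 5]
j→5 (nums[5]=3≤5), i→2 (nums[2]=5≥5); i<j, swap → [5, 3, 3, 5, 5, 5, 5]
j→4 (nums[4]=5≤5), i→3 (nums[3]=5≥5); i<j, swap → [5, 3, 3, 5, 5, 5, 5]
j→3, i→4; i≥j, return j=3. nums = [5, 3, 3, 5, 5, 5, 5]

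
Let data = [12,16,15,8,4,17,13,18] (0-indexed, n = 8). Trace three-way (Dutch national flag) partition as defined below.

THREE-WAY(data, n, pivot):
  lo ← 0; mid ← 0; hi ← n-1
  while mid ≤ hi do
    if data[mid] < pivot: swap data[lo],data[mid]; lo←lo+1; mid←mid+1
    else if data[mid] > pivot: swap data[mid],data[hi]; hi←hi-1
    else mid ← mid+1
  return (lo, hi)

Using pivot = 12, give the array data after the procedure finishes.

[4,8,12,15,17,13,18,16]

lo=0 mid=0 hi=7
12=12: mid=1
16>12: swap(1,7), hi=6 ⇒ [12,18,15,8,4,17,13,16]
18>12: swap(1,6), hi=5 ⇒ [12,13,15,8,4,17,18,16]
13>12: swap(1,5), hi=4 ⇒ [12,17,15,8,4,13,18,16]
17>12: swap(1,4), hi=3 ⇒ [12,4,15,8,17,13,18,16]
4<12: swap(0,1), lo=1 mid=2 ⇒ [4,12,15,8,17,13,18,16]
15>12: swap(2,3), hi=2 ⇒ [4,12,8,15,17,13,18,16]
8<12: swap(1,2), lo=2 mid=3 ⇒ [4,8,12,15,17,13,18,16]
done. lo=2 hi=2; data=[4,8,12,15,17,13,18,16]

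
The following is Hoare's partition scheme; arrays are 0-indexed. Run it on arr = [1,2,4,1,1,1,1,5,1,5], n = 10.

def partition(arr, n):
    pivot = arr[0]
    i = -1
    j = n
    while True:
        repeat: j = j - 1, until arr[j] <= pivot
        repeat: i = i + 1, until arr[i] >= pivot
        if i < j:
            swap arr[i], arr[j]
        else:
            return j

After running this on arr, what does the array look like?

[1,1,1,1,1,4,2,5,1,5]

pivot=1
j stops at 8 (1), i stops at 0 (1); swap ⇒ [1,2,4,1,1,1,1,5,1,5]
j stops at 6 (1), i stops at 1 (2); swap ⇒ [1,1,4,1,1,1,2,5,1,5]
j stops at 5 (1), i stops at 2 (4); swap ⇒ [1,1,1,1,1,4,2,5,1,5]
j stops at 4 (1), i stops at 3 (1); swap ⇒ [1,1,1,1,1,4,2,5,1,5]
j stops at 3, i stops at 4; i≥j ⇒ return 3. arr=[1,1,1,1,1,4,2,5,1,5]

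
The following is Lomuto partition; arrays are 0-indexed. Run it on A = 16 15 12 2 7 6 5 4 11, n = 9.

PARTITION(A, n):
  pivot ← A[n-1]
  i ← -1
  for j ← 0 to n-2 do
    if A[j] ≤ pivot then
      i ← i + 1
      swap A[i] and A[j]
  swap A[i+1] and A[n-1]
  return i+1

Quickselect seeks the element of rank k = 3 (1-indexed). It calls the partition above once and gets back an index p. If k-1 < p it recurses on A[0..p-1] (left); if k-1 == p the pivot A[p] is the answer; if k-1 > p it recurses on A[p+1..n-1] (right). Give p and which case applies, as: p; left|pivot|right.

pivot=11, i=-1
j=0: 16>11, skip
j=1: 15>11, skip
j=2: 12>11, skip
j=3: 2≤11, i=0, swap(0,3) ⇒ 2 15 12 16 7 6 5 4 11
j=4: 7≤11, i=1, swap(1,4) ⇒ 2 7 12 16 15 6 5 4 11
j=5: 6≤11, i=2, swap(2,5) ⇒ 2 7 6 16 15 12 5 4 11
j=6: 5≤11, i=3, swap(3,6) ⇒ 2 7 6 5 15 12 16 4 11
j=7: 4≤11, i=4, swap(4,7) ⇒ 2 7 6 5 4 12 16 15 11
swap(5,8) ⇒ 2 7 6 5 4 11 16 15 12; return 5
p = 5; k-1 = 2 < 5 ⇒ left

5; left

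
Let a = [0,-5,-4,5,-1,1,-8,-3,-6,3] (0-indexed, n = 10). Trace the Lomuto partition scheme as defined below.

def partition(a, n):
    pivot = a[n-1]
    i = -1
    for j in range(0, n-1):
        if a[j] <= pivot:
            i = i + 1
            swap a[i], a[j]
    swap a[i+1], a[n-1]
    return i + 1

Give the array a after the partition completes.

[0,-5,-4,-1,1,-8,-3,-6,3,5]

pivot=3, i=-1
j=0: 0≤3, i=0, swap(0,0) ⇒ [0,-5,-4,5,-1,1,-8,-3,-6,3]
j=1: -5≤3, i=1, swap(1,1) ⇒ [0,-5,-4,5,-1,1,-8,-3,-6,3]
j=2: -4≤3, i=2, swap(2,2) ⇒ [0,-5,-4,5,-1,1,-8,-3,-6,3]
j=3: 5>3, skip
j=4: -1≤3, i=3, swap(3,4) ⇒ [0,-5,-4,-1,5,1,-8,-3,-6,3]
j=5: 1≤3, i=4, swap(4,5) ⇒ [0,-5,-4,-1,1,5,-8,-3,-6,3]
j=6: -8≤3, i=5, swap(5,6) ⇒ [0,-5,-4,-1,1,-8,5,-3,-6,3]
j=7: -3≤3, i=6, swap(6,7) ⇒ [0,-5,-4,-1,1,-8,-3,5,-6,3]
j=8: -6≤3, i=7, swap(7,8) ⇒ [0,-5,-4,-1,1,-8,-3,-6,5,3]
swap(8,9) ⇒ [0,-5,-4,-1,1,-8,-3,-6,3,5]; return 8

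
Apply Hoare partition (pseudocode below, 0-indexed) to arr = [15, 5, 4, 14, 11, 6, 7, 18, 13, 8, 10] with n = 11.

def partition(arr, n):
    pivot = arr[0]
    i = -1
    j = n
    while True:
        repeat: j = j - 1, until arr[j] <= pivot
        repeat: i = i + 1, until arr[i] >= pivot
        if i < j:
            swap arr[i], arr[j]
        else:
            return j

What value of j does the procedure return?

pivot=15
j stops at 10 (10), i stops at 0 (15); swap ⇒ [10, 5, 4, 14, 11, 6, 7, 18, 13, 8, 15]
j stops at 9 (8), i stops at 7 (18); swap ⇒ [10, 5, 4, 14, 11, 6, 7, 8, 13, 18, 15]
j stops at 8, i stops at 9; i≥j ⇒ return 8. arr=[10, 5, 4, 14, 11, 6, 7, 8, 13, 18, 15]

8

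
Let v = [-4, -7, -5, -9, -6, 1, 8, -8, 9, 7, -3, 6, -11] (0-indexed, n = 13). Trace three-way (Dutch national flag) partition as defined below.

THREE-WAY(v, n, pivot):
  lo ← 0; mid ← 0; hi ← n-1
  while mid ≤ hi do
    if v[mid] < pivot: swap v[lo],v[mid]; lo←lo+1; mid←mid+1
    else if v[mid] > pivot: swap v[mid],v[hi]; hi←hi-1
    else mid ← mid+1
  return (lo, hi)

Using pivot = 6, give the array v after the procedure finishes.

pivot = 6; lo=0, mid=0, hi=12
v[mid]=-4<6: swap v[0],v[0]; lo=1,mid=1 → [-4, -7, -5, -9, -6, 1, 8, -8, 9, 7, -3, 6, -11]
v[mid]=-7<6: swap v[1],v[1]; lo=2,mid=2 → [-4, -7, -5, -9, -6, 1, 8, -8, 9, 7, -3, 6, -11]
v[mid]=-5<6: swap v[2],v[2]; lo=3,mid=3 → [-4, -7, -5, -9, -6, 1, 8, -8, 9, 7, -3, 6, -11]
v[mid]=-9<6: swap v[3],v[3]; lo=4,mid=4 → [-4, -7, -5, -9, -6, 1, 8, -8, 9, 7, -3, 6, -11]
v[mid]=-6<6: swap v[4],v[4]; lo=5,mid=5 → [-4, -7, -5, -9, -6, 1, 8, -8, 9, 7, -3, 6, -11]
v[mid]=1<6: swap v[5],v[5]; lo=6,mid=6 → [-4, -7, -5, -9, -6, 1, 8, -8, 9, 7, -3, 6, -11]
v[mid]=8>6: swap v[6],v[12]; hi=11 → [-4, -7, -5, -9, -6, 1, -11, -8, 9, 7, -3, 6, 8]
v[mid]=-11<6: swap v[6],v[6]; lo=7,mid=7 → [-4, -7, -5, -9, -6, 1, -11, -8, 9, 7, -3, 6, 8]
v[mid]=-8<6: swap v[7],v[7]; lo=8,mid=8 → [-4, -7, -5, -9, -6, 1, -11, -8, 9, 7, -3, 6, 8]
v[mid]=9>6: swap v[8],v[11]; hi=10 → [-4, -7, -5, -9, -6, 1, -11, -8, 6, 7, -3, 9, 8]
v[mid]=6=6: mid=9
v[mid]=7>6: swap v[9],v[10]; hi=9 → [-4, -7, -5, -9, -6, 1, -11, -8, 6, -3, 7, 9, 8]
v[mid]=-3<6: swap v[8],v[9]; lo=9,mid=10 → [-4, -7, -5, -9, -6, 1, -11, -8, -3, 6, 7, 9, 8]
end: lo=9, hi=9; v = [-4, -7, -5, -9, -6, 1, -11, -8, -3, 6, 7, 9, 8]

[-4, -7, -5, -9, -6, 1, -11, -8, -3, 6, 7, 9, 8]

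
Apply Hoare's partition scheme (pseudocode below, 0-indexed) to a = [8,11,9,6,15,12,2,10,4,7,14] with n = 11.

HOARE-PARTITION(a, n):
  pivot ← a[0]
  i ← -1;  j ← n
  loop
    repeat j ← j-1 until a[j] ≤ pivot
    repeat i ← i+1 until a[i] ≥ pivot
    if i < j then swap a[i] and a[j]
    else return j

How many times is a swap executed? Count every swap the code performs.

pivot = a[0] = 8; i = -1, j = 11
j→9 (a[9]=7≤8), i→0 (a[0]=8≥8); i<j, swap → [7,11,9,6,15,12,2,10,4,8,14]
j→8 (a[8]=4≤8), i→1 (a[1]=11≥8); i<j, swap → [7,4,9,6,15,12,2,10,11,8,14]
j→6 (a[6]=2≤8), i→2 (a[2]=9≥8); i<j, swap → [7,4,2,6,15,12,9,10,11,8,14]
j→3, i→4; i≥j, return j=3. a = [7,4,2,6,15,12,9,10,11,8,14]

3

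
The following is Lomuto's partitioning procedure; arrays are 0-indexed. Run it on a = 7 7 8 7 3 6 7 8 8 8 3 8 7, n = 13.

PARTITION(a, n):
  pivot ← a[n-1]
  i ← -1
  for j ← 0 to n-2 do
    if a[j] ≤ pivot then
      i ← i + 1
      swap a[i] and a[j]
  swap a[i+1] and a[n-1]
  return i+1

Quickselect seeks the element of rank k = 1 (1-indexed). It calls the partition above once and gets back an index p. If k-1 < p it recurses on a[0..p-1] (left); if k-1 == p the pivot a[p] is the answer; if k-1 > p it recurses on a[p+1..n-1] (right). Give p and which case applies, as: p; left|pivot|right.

7; left

pivot = a[12] = 7; i = -1
j=0: a[0]=7 ≤ 7 → i=0, swap a[0],a[0] (no change) → 7 7 8 7 3 6 7 8 8 8 3 8 7
j=1: a[1]=7 ≤ 7 → i=1, swap a[1],a[1] (no change) → 7 7 8 7 3 6 7 8 8 8 3 8 7
j=2: a[2]=8 > 7 → no swap
j=3: a[3]=7 ≤ 7 → i=2, swap a[2],a[3] → 7 7 7 8 3 6 7 8 8 8 3 8 7
j=4: a[4]=3 ≤ 7 → i=3, swap a[3],a[4] → 7 7 7 3 8 6 7 8 8 8 3 8 7
j=5: a[5]=6 ≤ 7 → i=4, swap a[4],a[5] → 7 7 7 3 6 8 7 8 8 8 3 8 7
j=6: a[6]=7 ≤ 7 → i=5, swap a[5],a[6] → 7 7 7 3 6 7 8 8 8 8 3 8 7
j=7: a[7]=8 > 7 → no swap
j=8: a[8]=8 > 7 → no swap
j=9: a[9]=8 > 7 → no swap
j=10: a[10]=3 ≤ 7 → i=6, swap a[6],a[10] → 7 7 7 3 6 7 3 8 8 8 8 8 7
j=11: a[11]=8 > 7 → no swap
final swap a[7],a[12] → 7 7 7 3 6 7 3 7 8 8 8 8 8; return 7
p = 7; k-1 = 0 < 7 ⇒ left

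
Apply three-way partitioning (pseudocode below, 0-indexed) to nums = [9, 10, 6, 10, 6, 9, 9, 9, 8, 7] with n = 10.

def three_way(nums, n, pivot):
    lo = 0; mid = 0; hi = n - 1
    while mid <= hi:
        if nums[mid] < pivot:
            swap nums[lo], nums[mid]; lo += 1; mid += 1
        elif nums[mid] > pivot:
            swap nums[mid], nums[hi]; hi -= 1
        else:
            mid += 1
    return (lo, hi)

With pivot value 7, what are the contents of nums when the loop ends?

[6, 6, 7, 10, 9, 9, 9, 8, 10, 9]

lo=0 mid=0 hi=9
9>7: swap(0,9), hi=8 ⇒ [7, 10, 6, 10, 6, 9, 9, 9, 8, 9]
7=7: mid=1
10>7: swap(1,8), hi=7 ⇒ [7, 8, 6, 10, 6, 9, 9, 9, 10, 9]
8>7: swap(1,7), hi=6 ⇒ [7, 9, 6, 10, 6, 9, 9, 8, 10, 9]
9>7: swap(1,6), hi=5 ⇒ [7, 9, 6, 10, 6, 9, 9, 8, 10, 9]
9>7: swap(1,5), hi=4 ⇒ [7, 9, 6, 10, 6, 9, 9, 8, 10, 9]
9>7: swap(1,4), hi=3 ⇒ [7, 6, 6, 10, 9, 9, 9, 8, 10, 9]
6<7: swap(0,1), lo=1 mid=2 ⇒ [6, 7, 6, 10, 9, 9, 9, 8, 10, 9]
6<7: swap(1,2), lo=2 mid=3 ⇒ [6, 6, 7, 10, 9, 9, 9, 8, 10, 9]
10>7: swap(3,3), hi=2 ⇒ [6, 6, 7, 10, 9, 9, 9, 8, 10, 9]
done. lo=2 hi=2; nums=[6, 6, 7, 10, 9, 9, 9, 8, 10, 9]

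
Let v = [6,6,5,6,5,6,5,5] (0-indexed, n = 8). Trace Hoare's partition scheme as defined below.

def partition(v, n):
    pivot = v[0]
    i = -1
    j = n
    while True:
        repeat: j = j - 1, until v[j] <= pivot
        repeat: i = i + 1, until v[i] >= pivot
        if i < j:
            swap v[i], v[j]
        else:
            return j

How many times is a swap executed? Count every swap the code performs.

3

pivot = v[0] = 6; i = -1, j = 8
j→7 (v[7]=5≤6), i→0 (v[0]=6≥6); i<j, swap → [5,6,5,6,5,6,5,6]
j→6 (v[6]=5≤6), i→1 (v[1]=6≥6); i<j, swap → [5,5,5,6,5,6,6,6]
j→5 (v[5]=6≤6), i→3 (v[3]=6≥6); i<j, swap → [5,5,5,6,5,6,6,6]
j→4, i→5; i≥j, return j=4. v = [5,5,5,6,5,6,6,6]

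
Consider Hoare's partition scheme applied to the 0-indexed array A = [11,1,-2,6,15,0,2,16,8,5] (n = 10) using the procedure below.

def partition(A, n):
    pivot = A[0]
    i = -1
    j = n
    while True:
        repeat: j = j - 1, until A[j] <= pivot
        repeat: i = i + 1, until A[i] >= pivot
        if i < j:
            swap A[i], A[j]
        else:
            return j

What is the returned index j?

6

pivot=11
j stops at 9 (5), i stops at 0 (11); swap ⇒ [5,1,-2,6,15,0,2,16,8,11]
j stops at 8 (8), i stops at 4 (15); swap ⇒ [5,1,-2,6,8,0,2,16,15,11]
j stops at 6, i stops at 7; i≥j ⇒ return 6. A=[5,1,-2,6,8,0,2,16,15,11]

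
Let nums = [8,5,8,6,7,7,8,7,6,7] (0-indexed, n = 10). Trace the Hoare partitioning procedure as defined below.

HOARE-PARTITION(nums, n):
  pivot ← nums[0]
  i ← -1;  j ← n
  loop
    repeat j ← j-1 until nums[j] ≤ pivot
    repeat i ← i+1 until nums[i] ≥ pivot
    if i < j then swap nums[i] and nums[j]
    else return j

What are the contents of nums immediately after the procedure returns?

pivot = nums[0] = 8; i = -1, j = 10
j→9 (nums[9]=7≤8), i→0 (nums[0]=8≥8); i<j, swap → [7,5,8,6,7,7,8,7,6,8]
j→8 (nums[8]=6≤8), i→2 (nums[2]=8≥8); i<j, swap → [7,5,6,6,7,7,8,7,8,8]
j→7 (nums[7]=7≤8), i→6 (nums[6]=8≥8); i<j, swap → [7,5,6,6,7,7,7,8,8,8]
j→6, i→7; i≥j, return j=6. nums = [7,5,6,6,7,7,7,8,8,8]

[7,5,6,6,7,7,7,8,8,8]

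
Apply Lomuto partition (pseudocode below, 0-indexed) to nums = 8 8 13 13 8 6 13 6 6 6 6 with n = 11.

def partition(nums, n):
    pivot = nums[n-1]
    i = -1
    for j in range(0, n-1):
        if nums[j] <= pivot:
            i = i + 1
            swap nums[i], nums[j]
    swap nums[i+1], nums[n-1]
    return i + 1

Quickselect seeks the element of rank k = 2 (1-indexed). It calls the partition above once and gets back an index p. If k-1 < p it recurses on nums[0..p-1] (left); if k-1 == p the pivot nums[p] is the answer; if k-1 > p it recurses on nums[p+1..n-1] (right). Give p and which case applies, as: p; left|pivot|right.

4; left

pivot=6, i=-1
j=0: 8>6, skip
j=1: 8>6, skip
j=2: 13>6, skip
j=3: 13>6, skip
j=4: 8>6, skip
j=5: 6≤6, i=0, swap(0,5) ⇒ 6 8 13 13 8 8 13 6 6 6 6
j=6: 13>6, skip
j=7: 6≤6, i=1, swap(1,7) ⇒ 6 6 13 13 8 8 13 8 6 6 6
j=8: 6≤6, i=2, swap(2,8) ⇒ 6 6 6 13 8 8 13 8 13 6 6
j=9: 6≤6, i=3, swap(3,9) ⇒ 6 6 6 6 8 8 13 8 13 13 6
swap(4,10) ⇒ 6 6 6 6 6 8 13 8 13 13 8; return 4
p = 4; k-1 = 1 < 4 ⇒ left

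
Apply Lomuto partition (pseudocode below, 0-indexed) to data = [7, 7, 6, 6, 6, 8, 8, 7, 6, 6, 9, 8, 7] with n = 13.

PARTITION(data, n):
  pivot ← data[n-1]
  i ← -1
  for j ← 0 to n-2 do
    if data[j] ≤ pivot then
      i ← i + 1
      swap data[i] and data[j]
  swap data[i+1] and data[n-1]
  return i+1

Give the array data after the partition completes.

[7, 7, 6, 6, 6, 7, 6, 6, 7, 8, 9, 8, 8]

pivot = data[12] = 7; i = -1
j=0: data[0]=7 ≤ 7 → i=0, swap data[0],data[0] (no change) → [7, 7, 6, 6, 6, 8, 8, 7, 6, 6, 9, 8, 7]
j=1: data[1]=7 ≤ 7 → i=1, swap data[1],data[1] (no change) → [7, 7, 6, 6, 6, 8, 8, 7, 6, 6, 9, 8, 7]
j=2: data[2]=6 ≤ 7 → i=2, swap data[2],data[2] (no change) → [7, 7, 6, 6, 6, 8, 8, 7, 6, 6, 9, 8, 7]
j=3: data[3]=6 ≤ 7 → i=3, swap data[3],data[3] (no change) → [7, 7, 6, 6, 6, 8, 8, 7, 6, 6, 9, 8, 7]
j=4: data[4]=6 ≤ 7 → i=4, swap data[4],data[4] (no change) → [7, 7, 6, 6, 6, 8, 8, 7, 6, 6, 9, 8, 7]
j=5: data[5]=8 > 7 → no swap
j=6: data[6]=8 > 7 → no swap
j=7: data[7]=7 ≤ 7 → i=5, swap data[5],data[7] → [7, 7, 6, 6, 6, 7, 8, 8, 6, 6, 9, 8, 7]
j=8: data[8]=6 ≤ 7 → i=6, swap data[6],data[8] → [7, 7, 6, 6, 6, 7, 6, 8, 8, 6, 9, 8, 7]
j=9: data[9]=6 ≤ 7 → i=7, swap data[7],data[9] → [7, 7, 6, 6, 6, 7, 6, 6, 8, 8, 9, 8, 7]
j=10: data[10]=9 > 7 → no swap
j=11: data[11]=8 > 7 → no swap
final swap data[8],data[12] → [7, 7, 6, 6, 6, 7, 6, 6, 7, 8, 9, 8, 8]; return 8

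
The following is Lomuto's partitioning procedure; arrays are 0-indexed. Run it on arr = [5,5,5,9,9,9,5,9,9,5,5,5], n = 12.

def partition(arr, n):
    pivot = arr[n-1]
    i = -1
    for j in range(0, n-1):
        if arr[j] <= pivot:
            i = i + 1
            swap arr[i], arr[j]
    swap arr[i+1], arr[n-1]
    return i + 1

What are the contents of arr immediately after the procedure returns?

pivot = arr[11] = 5; i = -1
j=0: arr[0]=5 ≤ 5 → i=0, swap arr[0],arr[0] (no change) → [5,5,5,9,9,9,5,9,9,5,5,5]
j=1: arr[1]=5 ≤ 5 → i=1, swap arr[1],arr[1] (no change) → [5,5,5,9,9,9,5,9,9,5,5,5]
j=2: arr[2]=5 ≤ 5 → i=2, swap arr[2],arr[2] (no change) → [5,5,5,9,9,9,5,9,9,5,5,5]
j=3: arr[3]=9 > 5 → no swap
j=4: arr[4]=9 > 5 → no swap
j=5: arr[5]=9 > 5 → no swap
j=6: arr[6]=5 ≤ 5 → i=3, swap arr[3],arr[6] → [5,5,5,5,9,9,9,9,9,5,5,5]
j=7: arr[7]=9 > 5 → no swap
j=8: arr[8]=9 > 5 → no swap
j=9: arr[9]=5 ≤ 5 → i=4, swap arr[4],arr[9] → [5,5,5,5,5,9,9,9,9,9,5,5]
j=10: arr[10]=5 ≤ 5 → i=5, swap arr[5],arr[10] → [5,5,5,5,5,5,9,9,9,9,9,5]
final swap arr[6],arr[11] → [5,5,5,5,5,5,5,9,9,9,9,9]; return 6

[5,5,5,5,5,5,5,9,9,9,9,9]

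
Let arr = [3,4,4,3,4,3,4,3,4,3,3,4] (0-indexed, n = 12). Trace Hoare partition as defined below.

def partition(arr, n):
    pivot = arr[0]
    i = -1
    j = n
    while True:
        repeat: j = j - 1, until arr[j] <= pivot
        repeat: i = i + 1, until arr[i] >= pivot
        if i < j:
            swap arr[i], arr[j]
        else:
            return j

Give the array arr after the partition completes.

pivot = arr[0] = 3; i = -1, j = 12
j→10 (arr[10]=3≤3), i→0 (arr[0]=3≥3); i<j, swap → [3,4,4,3,4,3,4,3,4,3,3,4]
j→9 (arr[9]=3≤3), i→1 (arr[1]=4≥3); i<j, swap → [3,3,4,3,4,3,4,3,4,4,3,4]
j→7 (arr[7]=3≤3), i→2 (arr[2]=4≥3); i<j, swap → [3,3,3,3,4,3,4,4,4,4,3,4]
j→5 (arr[5]=3≤3), i→3 (arr[3]=3≥3); i<j, swap → [3,3,3,3,4,3,4,4,4,4,3,4]
j→3, i→4; i≥j, return j=3. arr = [3,3,3,3,4,3,4,4,4,4,3,4]

[3,3,3,3,4,3,4,4,4,4,3,4]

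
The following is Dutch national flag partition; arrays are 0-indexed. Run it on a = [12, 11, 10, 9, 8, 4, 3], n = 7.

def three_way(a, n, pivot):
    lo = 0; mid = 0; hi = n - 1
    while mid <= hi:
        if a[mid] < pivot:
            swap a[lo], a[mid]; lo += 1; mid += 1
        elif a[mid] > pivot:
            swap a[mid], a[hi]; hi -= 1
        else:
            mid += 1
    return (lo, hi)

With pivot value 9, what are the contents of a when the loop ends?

lo=0 mid=0 hi=6
12>9: swap(0,6), hi=5 ⇒ [3, 11, 10, 9, 8, 4, 12]
3<9: swap(0,0), lo=1 mid=1 ⇒ [3, 11, 10, 9, 8, 4, 12]
11>9: swap(1,5), hi=4 ⇒ [3, 4, 10, 9, 8, 11, 12]
4<9: swap(1,1), lo=2 mid=2 ⇒ [3, 4, 10, 9, 8, 11, 12]
10>9: swap(2,4), hi=3 ⇒ [3, 4, 8, 9, 10, 11, 12]
8<9: swap(2,2), lo=3 mid=3 ⇒ [3, 4, 8, 9, 10, 11, 12]
9=9: mid=4
done. lo=3 hi=3; a=[3, 4, 8, 9, 10, 11, 12]

[3, 4, 8, 9, 10, 11, 12]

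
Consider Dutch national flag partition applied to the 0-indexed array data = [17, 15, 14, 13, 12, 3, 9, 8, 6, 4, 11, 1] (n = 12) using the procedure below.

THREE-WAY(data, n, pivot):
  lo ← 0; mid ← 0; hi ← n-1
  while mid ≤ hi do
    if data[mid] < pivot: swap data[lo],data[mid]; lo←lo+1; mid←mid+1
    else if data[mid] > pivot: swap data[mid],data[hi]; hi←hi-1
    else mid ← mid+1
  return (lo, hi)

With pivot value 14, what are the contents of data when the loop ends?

[1, 11, 13, 12, 3, 9, 8, 6, 4, 14, 15, 17]

pivot = 14; lo=0, mid=0, hi=11
data[mid]=17>14: swap data[0],data[11]; hi=10 → [1, 15, 14, 13, 12, 3, 9, 8, 6, 4, 11, 17]
data[mid]=1<14: swap data[0],data[0]; lo=1,mid=1 → [1, 15, 14, 13, 12, 3, 9, 8, 6, 4, 11, 17]
data[mid]=15>14: swap data[1],data[10]; hi=9 → [1, 11, 14, 13, 12, 3, 9, 8, 6, 4, 15, 17]
data[mid]=11<14: swap data[1],data[1]; lo=2,mid=2 → [1, 11, 14, 13, 12, 3, 9, 8, 6, 4, 15, 17]
data[mid]=14=14: mid=3
data[mid]=13<14: swap data[2],data[3]; lo=3,mid=4 → [1, 11, 13, 14, 12, 3, 9, 8, 6, 4, 15, 17]
data[mid]=12<14: swap data[3],data[4]; lo=4,mid=5 → [1, 11, 13, 12, 14, 3, 9, 8, 6, 4, 15, 17]
data[mid]=3<14: swap data[4],data[5]; lo=5,mid=6 → [1, 11, 13, 12, 3, 14, 9, 8, 6, 4, 15, 17]
data[mid]=9<14: swap data[5],data[6]; lo=6,mid=7 → [1, 11, 13, 12, 3, 9, 14, 8, 6, 4, 15, 17]
data[mid]=8<14: swap data[6],data[7]; lo=7,mid=8 → [1, 11, 13, 12, 3, 9, 8, 14, 6, 4, 15, 17]
data[mid]=6<14: swap data[7],data[8]; lo=8,mid=9 → [1, 11, 13, 12, 3, 9, 8, 6, 14, 4, 15, 17]
data[mid]=4<14: swap data[8],data[9]; lo=9,mid=10 → [1, 11, 13, 12, 3, 9, 8, 6, 4, 14, 15, 17]
end: lo=9, hi=9; data = [1, 11, 13, 12, 3, 9, 8, 6, 4, 14, 15, 17]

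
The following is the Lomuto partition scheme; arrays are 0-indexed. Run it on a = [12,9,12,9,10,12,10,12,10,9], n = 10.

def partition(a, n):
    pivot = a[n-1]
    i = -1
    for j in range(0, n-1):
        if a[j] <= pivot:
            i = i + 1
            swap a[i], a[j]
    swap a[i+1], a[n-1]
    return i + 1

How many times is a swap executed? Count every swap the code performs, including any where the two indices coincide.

3

pivot = a[9] = 9; i = -1
j=0: a[0]=12 > 9 → no swap
j=1: a[1]=9 ≤ 9 → i=0, swap a[0],a[1] → [9,12,12,9,10,12,10,12,10,9]
j=2: a[2]=12 > 9 → no swap
j=3: a[3]=9 ≤ 9 → i=1, swap a[1],a[3] → [9,9,12,12,10,12,10,12,10,9]
j=4: a[4]=10 > 9 → no swap
j=5: a[5]=12 > 9 → no swap
j=6: a[6]=10 > 9 → no swap
j=7: a[7]=12 > 9 → no swap
j=8: a[8]=10 > 9 → no swap
final swap a[2],a[9] → [9,9,9,12,10,12,10,12,10,12]; return 2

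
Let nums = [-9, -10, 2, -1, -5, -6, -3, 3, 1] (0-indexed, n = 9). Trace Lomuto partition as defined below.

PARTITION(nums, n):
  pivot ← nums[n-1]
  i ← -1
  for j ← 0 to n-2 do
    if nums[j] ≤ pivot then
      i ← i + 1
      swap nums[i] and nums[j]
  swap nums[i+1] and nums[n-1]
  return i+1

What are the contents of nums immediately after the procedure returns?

pivot = nums[8] = 1; i = -1
j=0: nums[0]=-9 ≤ 1 → i=0, swap nums[0],nums[0] (no change) → [-9, -10, 2, -1, -5, -6, -3, 3, 1]
j=1: nums[1]=-10 ≤ 1 → i=1, swap nums[1],nums[1] (no change) → [-9, -10, 2, -1, -5, -6, -3, 3, 1]
j=2: nums[2]=2 > 1 → no swap
j=3: nums[3]=-1 ≤ 1 → i=2, swap nums[2],nums[3] → [-9, -10, -1, 2, -5, -6, -3, 3, 1]
j=4: nums[4]=-5 ≤ 1 → i=3, swap nums[3],nums[4] → [-9, -10, -1, -5, 2, -6, -3, 3, 1]
j=5: nums[5]=-6 ≤ 1 → i=4, swap nums[4],nums[5] → [-9, -10, -1, -5, -6, 2, -3, 3, 1]
j=6: nums[6]=-3 ≤ 1 → i=5, swap nums[5],nums[6] → [-9, -10, -1, -5, -6, -3, 2, 3, 1]
j=7: nums[7]=3 > 1 → no swap
final swap nums[6],nums[8] → [-9, -10, -1, -5, -6, -3, 1, 3, 2]; return 6

[-9, -10, -1, -5, -6, -3, 1, 3, 2]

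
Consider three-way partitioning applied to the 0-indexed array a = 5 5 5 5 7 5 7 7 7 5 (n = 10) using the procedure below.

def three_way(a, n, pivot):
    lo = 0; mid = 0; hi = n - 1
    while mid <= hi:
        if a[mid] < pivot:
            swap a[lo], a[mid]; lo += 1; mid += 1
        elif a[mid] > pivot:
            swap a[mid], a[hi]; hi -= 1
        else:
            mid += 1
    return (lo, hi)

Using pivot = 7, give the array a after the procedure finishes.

lo=0 mid=0 hi=9
5<7: swap(0,0), lo=1 mid=1 ⇒ 5 5 5 5 7 5 7 7 7 5
5<7: swap(1,1), lo=2 mid=2 ⇒ 5 5 5 5 7 5 7 7 7 5
5<7: swap(2,2), lo=3 mid=3 ⇒ 5 5 5 5 7 5 7 7 7 5
5<7: swap(3,3), lo=4 mid=4 ⇒ 5 5 5 5 7 5 7 7 7 5
7=7: mid=5
5<7: swap(4,5), lo=5 mid=6 ⇒ 5 5 5 5 5 7 7 7 7 5
7=7: mid=7
7=7: mid=8
7=7: mid=9
5<7: swap(5,9), lo=6 mid=10 ⇒ 5 5 5 5 5 5 7 7 7 7
done. lo=6 hi=9; a=5 5 5 5 5 5 7 7 7 7

5 5 5 5 5 5 7 7 7 7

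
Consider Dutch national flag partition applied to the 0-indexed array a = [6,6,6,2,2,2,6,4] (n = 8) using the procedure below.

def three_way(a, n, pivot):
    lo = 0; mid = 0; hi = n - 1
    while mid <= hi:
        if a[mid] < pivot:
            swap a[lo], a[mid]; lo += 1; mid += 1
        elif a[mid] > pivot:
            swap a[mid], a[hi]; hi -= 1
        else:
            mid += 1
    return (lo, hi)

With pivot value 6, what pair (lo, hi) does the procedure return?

lo=0 mid=0 hi=7
6=6: mid=1
6=6: mid=2
6=6: mid=3
2<6: swap(0,3), lo=1 mid=4 ⇒ [2,6,6,6,2,2,6,4]
2<6: swap(1,4), lo=2 mid=5 ⇒ [2,2,6,6,6,2,6,4]
2<6: swap(2,5), lo=3 mid=6 ⇒ [2,2,2,6,6,6,6,4]
6=6: mid=7
4<6: swap(3,7), lo=4 mid=8 ⇒ [2,2,2,4,6,6,6,6]
done. lo=4 hi=7; a=[2,2,2,4,6,6,6,6]

(4, 7)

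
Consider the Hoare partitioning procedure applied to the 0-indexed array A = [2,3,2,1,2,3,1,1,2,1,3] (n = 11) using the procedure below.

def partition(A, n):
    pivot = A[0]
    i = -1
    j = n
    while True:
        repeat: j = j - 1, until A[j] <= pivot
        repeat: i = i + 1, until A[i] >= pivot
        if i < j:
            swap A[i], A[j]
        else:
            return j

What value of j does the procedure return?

pivot = A[0] = 2; i = -1, j = 11
j→9 (A[9]=1≤2), i→0 (A[0]=2≥2); i<j, swap → [1,3,2,1,2,3,1,1,2,2,3]
j→8 (A[8]=2≤2), i→1 (A[1]=3≥2); i<j, swap → [1,2,2,1,2,3,1,1,3,2,3]
j→7 (A[7]=1≤2), i→2 (A[2]=2≥2); i<j, swap → [1,2,1,1,2,3,1,2,3,2,3]
j→6 (A[6]=1≤2), i→4 (A[4]=2≥2); i<j, swap → [1,2,1,1,1,3,2,2,3,2,3]
j→4, i→5; i≥j, return j=4. A = [1,2,1,1,1,3,2,2,3,2,3]

4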